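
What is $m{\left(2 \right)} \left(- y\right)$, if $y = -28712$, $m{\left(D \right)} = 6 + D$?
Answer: $229696$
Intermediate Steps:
$m{\left(2 \right)} \left(- y\right) = \left(6 + 2\right) \left(\left(-1\right) \left(-28712\right)\right) = 8 \cdot 28712 = 229696$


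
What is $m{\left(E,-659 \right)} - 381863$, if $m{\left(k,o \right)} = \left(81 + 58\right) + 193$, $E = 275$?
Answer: $-381531$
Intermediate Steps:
$m{\left(k,o \right)} = 332$ ($m{\left(k,o \right)} = 139 + 193 = 332$)
$m{\left(E,-659 \right)} - 381863 = 332 - 381863 = -381531$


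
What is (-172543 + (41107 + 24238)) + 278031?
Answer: 170833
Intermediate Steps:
(-172543 + (41107 + 24238)) + 278031 = (-172543 + 65345) + 278031 = -107198 + 278031 = 170833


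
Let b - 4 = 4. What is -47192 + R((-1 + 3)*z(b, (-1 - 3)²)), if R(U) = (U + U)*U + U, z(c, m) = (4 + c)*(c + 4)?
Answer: 118984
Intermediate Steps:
b = 8 (b = 4 + 4 = 8)
z(c, m) = (4 + c)² (z(c, m) = (4 + c)*(4 + c) = (4 + c)²)
R(U) = U + 2*U² (R(U) = (2*U)*U + U = 2*U² + U = U + 2*U²)
-47192 + R((-1 + 3)*z(b, (-1 - 3)²)) = -47192 + ((-1 + 3)*(4 + 8)²)*(1 + 2*((-1 + 3)*(4 + 8)²)) = -47192 + (2*12²)*(1 + 2*(2*12²)) = -47192 + (2*144)*(1 + 2*(2*144)) = -47192 + 288*(1 + 2*288) = -47192 + 288*(1 + 576) = -47192 + 288*577 = -47192 + 166176 = 118984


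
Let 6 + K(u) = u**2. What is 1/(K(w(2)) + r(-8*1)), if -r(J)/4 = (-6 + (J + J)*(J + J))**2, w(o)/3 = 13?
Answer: -1/248485 ≈ -4.0244e-6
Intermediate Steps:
w(o) = 39 (w(o) = 3*13 = 39)
K(u) = -6 + u**2
r(J) = -4*(-6 + 4*J**2)**2 (r(J) = -4*(-6 + (J + J)*(J + J))**2 = -4*(-6 + (2*J)*(2*J))**2 = -4*(-6 + 4*J**2)**2)
1/(K(w(2)) + r(-8*1)) = 1/((-6 + 39**2) - 16*(-3 + 2*(-8*1)**2)**2) = 1/((-6 + 1521) - 16*(-3 + 2*(-8)**2)**2) = 1/(1515 - 16*(-3 + 2*64)**2) = 1/(1515 - 16*(-3 + 128)**2) = 1/(1515 - 16*125**2) = 1/(1515 - 16*15625) = 1/(1515 - 250000) = 1/(-248485) = -1/248485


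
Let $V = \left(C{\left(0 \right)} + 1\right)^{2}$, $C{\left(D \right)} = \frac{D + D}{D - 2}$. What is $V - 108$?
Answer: $-107$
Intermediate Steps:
$C{\left(D \right)} = \frac{2 D}{-2 + D}$
$V = 1$ ($V = \left(2 \cdot 0 \frac{1}{-2 + 0} + 1\right)^{2} = \left(2 \cdot 0 \frac{1}{-2} + 1\right)^{2} = \left(2 \cdot 0 \left(- \frac{1}{2}\right) + 1\right)^{2} = \left(0 + 1\right)^{2} = 1^{2} = 1$)
$V - 108 = 1 - 108 = -107$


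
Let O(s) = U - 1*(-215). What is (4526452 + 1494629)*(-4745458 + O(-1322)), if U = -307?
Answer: -28573340939550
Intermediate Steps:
O(s) = -92 (O(s) = -307 - 1*(-215) = -307 + 215 = -92)
(4526452 + 1494629)*(-4745458 + O(-1322)) = (4526452 + 1494629)*(-4745458 - 92) = 6021081*(-4745550) = -28573340939550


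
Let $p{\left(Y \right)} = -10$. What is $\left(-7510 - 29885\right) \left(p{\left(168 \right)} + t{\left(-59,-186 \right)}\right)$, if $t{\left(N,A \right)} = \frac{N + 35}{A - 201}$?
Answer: $\frac{15980130}{43} \approx 3.7163 \cdot 10^{5}$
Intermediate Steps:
$t{\left(N,A \right)} = \frac{35 + N}{-201 + A}$
$\left(-7510 - 29885\right) \left(p{\left(168 \right)} + t{\left(-59,-186 \right)}\right) = \left(-7510 - 29885\right) \left(-10 + \frac{35 - 59}{-201 - 186}\right) = - 37395 \left(-10 + \frac{1}{-387} \left(-24\right)\right) = - 37395 \left(-10 - - \frac{8}{129}\right) = - 37395 \left(-10 + \frac{8}{129}\right) = \left(-37395\right) \left(- \frac{1282}{129}\right) = \frac{15980130}{43}$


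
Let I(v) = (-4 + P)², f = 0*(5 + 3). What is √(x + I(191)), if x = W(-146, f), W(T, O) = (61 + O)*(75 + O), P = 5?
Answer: 4*√286 ≈ 67.646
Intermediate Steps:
f = 0 (f = 0*8 = 0)
I(v) = 1 (I(v) = (-4 + 5)² = 1² = 1)
x = 4575 (x = 4575 + 0² + 136*0 = 4575 + 0 + 0 = 4575)
√(x + I(191)) = √(4575 + 1) = √4576 = 4*√286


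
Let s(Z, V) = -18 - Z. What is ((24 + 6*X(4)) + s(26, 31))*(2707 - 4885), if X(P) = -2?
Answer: 69696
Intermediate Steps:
((24 + 6*X(4)) + s(26, 31))*(2707 - 4885) = ((24 + 6*(-2)) + (-18 - 1*26))*(2707 - 4885) = ((24 - 12) + (-18 - 26))*(-2178) = (12 - 44)*(-2178) = -32*(-2178) = 69696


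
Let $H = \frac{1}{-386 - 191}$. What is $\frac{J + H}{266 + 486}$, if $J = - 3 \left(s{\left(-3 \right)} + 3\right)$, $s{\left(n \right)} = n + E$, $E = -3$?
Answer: $\frac{649}{54238} \approx 0.011966$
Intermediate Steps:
$s{\left(n \right)} = -3 + n$ ($s{\left(n \right)} = n - 3 = -3 + n$)
$H = - \frac{1}{577}$ ($H = \frac{1}{-577} = - \frac{1}{577} \approx -0.0017331$)
$J = 9$ ($J = - 3 \left(\left(-3 - 3\right) + 3\right) = - 3 \left(-6 + 3\right) = \left(-3\right) \left(-3\right) = 9$)
$\frac{J + H}{266 + 486} = \frac{9 - \frac{1}{577}}{266 + 486} = \frac{5192}{577 \cdot 752} = \frac{5192}{577} \cdot \frac{1}{752} = \frac{649}{54238}$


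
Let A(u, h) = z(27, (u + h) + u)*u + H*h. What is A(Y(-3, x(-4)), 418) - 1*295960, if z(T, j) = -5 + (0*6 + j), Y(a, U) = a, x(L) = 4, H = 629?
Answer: -34259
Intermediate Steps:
z(T, j) = -5 + j (z(T, j) = -5 + (0 + j) = -5 + j)
A(u, h) = 629*h + u*(-5 + h + 2*u) (A(u, h) = (-5 + ((u + h) + u))*u + 629*h = (-5 + ((h + u) + u))*u + 629*h = (-5 + (h + 2*u))*u + 629*h = (-5 + h + 2*u)*u + 629*h = u*(-5 + h + 2*u) + 629*h = 629*h + u*(-5 + h + 2*u))
A(Y(-3, x(-4)), 418) - 1*295960 = (629*418 - 3*(-5 + 418 + 2*(-3))) - 1*295960 = (262922 - 3*(-5 + 418 - 6)) - 295960 = (262922 - 3*407) - 295960 = (262922 - 1221) - 295960 = 261701 - 295960 = -34259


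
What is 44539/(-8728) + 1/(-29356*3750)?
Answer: -306442238983/60051367500 ≈ -5.1030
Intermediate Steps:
44539/(-8728) + 1/(-29356*3750) = 44539*(-1/8728) - 1/29356*1/3750 = -44539/8728 - 1/110085000 = -306442238983/60051367500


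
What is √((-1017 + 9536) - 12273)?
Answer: I*√3754 ≈ 61.27*I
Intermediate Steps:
√((-1017 + 9536) - 12273) = √(8519 - 12273) = √(-3754) = I*√3754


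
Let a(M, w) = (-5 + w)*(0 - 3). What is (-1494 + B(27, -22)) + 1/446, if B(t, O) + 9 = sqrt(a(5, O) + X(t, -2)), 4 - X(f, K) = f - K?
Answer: -670337/446 + 2*sqrt(14) ≈ -1495.5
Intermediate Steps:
X(f, K) = 4 + K - f (X(f, K) = 4 - (f - K) = 4 + (K - f) = 4 + K - f)
a(M, w) = 15 - 3*w (a(M, w) = (-5 + w)*(-3) = 15 - 3*w)
B(t, O) = -9 + sqrt(17 - t - 3*O) (B(t, O) = -9 + sqrt((15 - 3*O) + (4 - 2 - t)) = -9 + sqrt((15 - 3*O) + (2 - t)) = -9 + sqrt(17 - t - 3*O))
(-1494 + B(27, -22)) + 1/446 = (-1494 + (-9 + sqrt(17 - 1*27 - 3*(-22)))) + 1/446 = (-1494 + (-9 + sqrt(17 - 27 + 66))) + 1/446 = (-1494 + (-9 + sqrt(56))) + 1/446 = (-1494 + (-9 + 2*sqrt(14))) + 1/446 = (-1503 + 2*sqrt(14)) + 1/446 = -670337/446 + 2*sqrt(14)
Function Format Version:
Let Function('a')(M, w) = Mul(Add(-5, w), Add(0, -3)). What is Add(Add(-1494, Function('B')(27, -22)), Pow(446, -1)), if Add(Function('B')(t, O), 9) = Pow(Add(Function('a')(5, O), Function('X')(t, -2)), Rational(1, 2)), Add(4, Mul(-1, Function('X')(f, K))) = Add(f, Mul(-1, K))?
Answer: Add(Rational(-670337, 446), Mul(2, Pow(14, Rational(1, 2)))) ≈ -1495.5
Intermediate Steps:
Function('X')(f, K) = Add(4, K, Mul(-1, f)) (Function('X')(f, K) = Add(4, Mul(-1, Add(f, Mul(-1, K)))) = Add(4, Add(K, Mul(-1, f))) = Add(4, K, Mul(-1, f)))
Function('a')(M, w) = Add(15, Mul(-3, w)) (Function('a')(M, w) = Mul(Add(-5, w), -3) = Add(15, Mul(-3, w)))
Function('B')(t, O) = Add(-9, Pow(Add(17, Mul(-1, t), Mul(-3, O)), Rational(1, 2))) (Function('B')(t, O) = Add(-9, Pow(Add(Add(15, Mul(-3, O)), Add(4, -2, Mul(-1, t))), Rational(1, 2))) = Add(-9, Pow(Add(Add(15, Mul(-3, O)), Add(2, Mul(-1, t))), Rational(1, 2))) = Add(-9, Pow(Add(17, Mul(-1, t), Mul(-3, O)), Rational(1, 2))))
Add(Add(-1494, Function('B')(27, -22)), Pow(446, -1)) = Add(Add(-1494, Add(-9, Pow(Add(17, Mul(-1, 27), Mul(-3, -22)), Rational(1, 2)))), Pow(446, -1)) = Add(Add(-1494, Add(-9, Pow(Add(17, -27, 66), Rational(1, 2)))), Rational(1, 446)) = Add(Add(-1494, Add(-9, Pow(56, Rational(1, 2)))), Rational(1, 446)) = Add(Add(-1494, Add(-9, Mul(2, Pow(14, Rational(1, 2))))), Rational(1, 446)) = Add(Add(-1503, Mul(2, Pow(14, Rational(1, 2)))), Rational(1, 446)) = Add(Rational(-670337, 446), Mul(2, Pow(14, Rational(1, 2))))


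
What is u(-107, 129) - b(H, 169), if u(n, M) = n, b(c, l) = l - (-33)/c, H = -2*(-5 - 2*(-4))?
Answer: -541/2 ≈ -270.50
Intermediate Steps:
H = -6 (H = -2*(-5 + 8) = -2*3 = -6)
b(c, l) = l + 33/c
u(-107, 129) - b(H, 169) = -107 - (169 + 33/(-6)) = -107 - (169 + 33*(-⅙)) = -107 - (169 - 11/2) = -107 - 1*327/2 = -107 - 327/2 = -541/2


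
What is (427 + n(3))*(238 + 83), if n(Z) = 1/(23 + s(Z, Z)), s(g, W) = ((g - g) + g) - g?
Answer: 3152862/23 ≈ 1.3708e+5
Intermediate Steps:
s(g, W) = 0 (s(g, W) = (0 + g) - g = g - g = 0)
n(Z) = 1/23 (n(Z) = 1/(23 + 0) = 1/23)
(427 + n(3))*(238 + 83) = (427 + 1/23)*(238 + 83) = (9822/23)*321 = 3152862/23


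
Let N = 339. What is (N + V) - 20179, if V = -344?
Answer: -20184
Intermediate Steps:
(N + V) - 20179 = (339 - 344) - 20179 = -5 - 20179 = -20184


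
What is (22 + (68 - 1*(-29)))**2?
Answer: 14161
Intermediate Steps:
(22 + (68 - 1*(-29)))**2 = (22 + (68 + 29))**2 = (22 + 97)**2 = 119**2 = 14161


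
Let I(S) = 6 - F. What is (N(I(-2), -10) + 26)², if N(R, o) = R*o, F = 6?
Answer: 676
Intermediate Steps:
I(S) = 0 (I(S) = 6 - 1*6 = 6 - 6 = 0)
(N(I(-2), -10) + 26)² = (0*(-10) + 26)² = (0 + 26)² = 26² = 676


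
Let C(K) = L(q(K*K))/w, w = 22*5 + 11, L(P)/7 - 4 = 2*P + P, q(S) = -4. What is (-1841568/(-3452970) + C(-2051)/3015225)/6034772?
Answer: 5599013110354/63354507816806605575 ≈ 8.8376e-8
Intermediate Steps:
L(P) = 28 + 21*P (L(P) = 28 + 7*(2*P + P) = 28 + 7*(3*P) = 28 + 21*P)
w = 121 (w = 110 + 11 = 121)
C(K) = -56/121 (C(K) = (28 + 21*(-4))/121 = (28 - 84)*(1/121) = -56*1/121 = -56/121)
(-1841568/(-3452970) + C(-2051)/3015225)/6034772 = (-1841568/(-3452970) - 56/121/3015225)/6034772 = (-1841568*(-1/3452970) - 56/121*1/3015225)*(1/6034772) = (306928/575495 - 56/364842225)*(1/6034772) = (22396052441416/41992975255275)*(1/6034772) = 5599013110354/63354507816806605575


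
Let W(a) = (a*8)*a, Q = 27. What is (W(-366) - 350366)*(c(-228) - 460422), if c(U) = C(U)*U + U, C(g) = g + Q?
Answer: -299203641804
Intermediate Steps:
C(g) = 27 + g (C(g) = g + 27 = 27 + g)
W(a) = 8*a² (W(a) = (8*a)*a = 8*a²)
c(U) = U + U*(27 + U) (c(U) = (27 + U)*U + U = U*(27 + U) + U = U + U*(27 + U))
(W(-366) - 350366)*(c(-228) - 460422) = (8*(-366)² - 350366)*(-228*(28 - 228) - 460422) = (8*133956 - 350366)*(-228*(-200) - 460422) = (1071648 - 350366)*(45600 - 460422) = 721282*(-414822) = -299203641804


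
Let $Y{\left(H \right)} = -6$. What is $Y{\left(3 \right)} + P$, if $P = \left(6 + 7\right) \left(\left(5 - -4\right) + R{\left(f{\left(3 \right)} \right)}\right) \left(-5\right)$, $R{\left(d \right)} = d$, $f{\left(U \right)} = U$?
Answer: $-786$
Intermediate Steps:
$P = -780$ ($P = \left(6 + 7\right) \left(\left(5 - -4\right) + 3\right) \left(-5\right) = 13 \left(\left(5 + 4\right) + 3\right) \left(-5\right) = 13 \left(9 + 3\right) \left(-5\right) = 13 \cdot 12 \left(-5\right) = 156 \left(-5\right) = -780$)
$Y{\left(3 \right)} + P = -6 - 780 = -786$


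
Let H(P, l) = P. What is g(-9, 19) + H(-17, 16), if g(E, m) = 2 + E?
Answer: -24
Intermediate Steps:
g(-9, 19) + H(-17, 16) = (2 - 9) - 17 = -7 - 17 = -24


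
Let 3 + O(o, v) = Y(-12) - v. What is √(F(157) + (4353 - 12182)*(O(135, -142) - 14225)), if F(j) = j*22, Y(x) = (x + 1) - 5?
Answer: 2*√27602003 ≈ 10508.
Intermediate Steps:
Y(x) = -4 + x (Y(x) = (1 + x) - 5 = -4 + x)
O(o, v) = -19 - v (O(o, v) = -3 + ((-4 - 12) - v) = -3 + (-16 - v) = -19 - v)
F(j) = 22*j
√(F(157) + (4353 - 12182)*(O(135, -142) - 14225)) = √(22*157 + (4353 - 12182)*((-19 - 1*(-142)) - 14225)) = √(3454 - 7829*((-19 + 142) - 14225)) = √(3454 - 7829*(123 - 14225)) = √(3454 - 7829*(-14102)) = √(3454 + 110404558) = √110408012 = 2*√27602003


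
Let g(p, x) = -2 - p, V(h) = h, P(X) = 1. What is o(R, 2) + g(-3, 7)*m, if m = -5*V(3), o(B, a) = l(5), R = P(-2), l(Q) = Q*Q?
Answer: 10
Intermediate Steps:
l(Q) = Q²
R = 1
o(B, a) = 25 (o(B, a) = 5² = 25)
m = -15 (m = -5*3 = -15)
o(R, 2) + g(-3, 7)*m = 25 + (-2 - 1*(-3))*(-15) = 25 + (-2 + 3)*(-15) = 25 + 1*(-15) = 25 - 15 = 10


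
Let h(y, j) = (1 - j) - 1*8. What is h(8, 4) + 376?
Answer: 365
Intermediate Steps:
h(y, j) = -7 - j (h(y, j) = (1 - j) - 8 = -7 - j)
h(8, 4) + 376 = (-7 - 1*4) + 376 = (-7 - 4) + 376 = -11 + 376 = 365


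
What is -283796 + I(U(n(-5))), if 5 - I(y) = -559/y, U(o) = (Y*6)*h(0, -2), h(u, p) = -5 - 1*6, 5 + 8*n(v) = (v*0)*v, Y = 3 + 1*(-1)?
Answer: -37460971/132 ≈ -2.8380e+5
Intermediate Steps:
Y = 2 (Y = 3 - 1 = 2)
n(v) = -5/8 (n(v) = -5/8 + ((v*0)*v)/8 = -5/8 + (0*v)/8 = -5/8 + (⅛)*0 = -5/8 + 0 = -5/8)
h(u, p) = -11 (h(u, p) = -5 - 6 = -11)
U(o) = -132 (U(o) = (2*6)*(-11) = 12*(-11) = -132)
I(y) = 5 + 559/y (I(y) = 5 - (-559)/y = 5 + 559/y)
-283796 + I(U(n(-5))) = -283796 + (5 + 559/(-132)) = -283796 + (5 + 559*(-1/132)) = -283796 + (5 - 559/132) = -283796 + 101/132 = -37460971/132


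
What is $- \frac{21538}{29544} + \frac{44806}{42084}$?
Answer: $\frac{17389303}{51805404} \approx 0.33567$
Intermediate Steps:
$- \frac{21538}{29544} + \frac{44806}{42084} = \left(-21538\right) \frac{1}{29544} + 44806 \cdot \frac{1}{42084} = - \frac{10769}{14772} + \frac{22403}{21042} = \frac{17389303}{51805404}$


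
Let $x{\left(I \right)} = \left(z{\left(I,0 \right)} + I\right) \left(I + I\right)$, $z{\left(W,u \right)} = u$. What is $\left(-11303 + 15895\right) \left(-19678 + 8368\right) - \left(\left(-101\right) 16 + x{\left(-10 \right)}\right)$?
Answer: $-51934104$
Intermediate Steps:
$x{\left(I \right)} = 2 I^{2}$ ($x{\left(I \right)} = \left(0 + I\right) \left(I + I\right) = I 2 I = 2 I^{2}$)
$\left(-11303 + 15895\right) \left(-19678 + 8368\right) - \left(\left(-101\right) 16 + x{\left(-10 \right)}\right) = \left(-11303 + 15895\right) \left(-19678 + 8368\right) - \left(\left(-101\right) 16 + 2 \left(-10\right)^{2}\right) = 4592 \left(-11310\right) - \left(-1616 + 2 \cdot 100\right) = -51935520 - \left(-1616 + 200\right) = -51935520 - -1416 = -51935520 + 1416 = -51934104$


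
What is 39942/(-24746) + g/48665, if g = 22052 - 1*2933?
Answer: -735329328/602132045 ≈ -1.2212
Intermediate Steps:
g = 19119 (g = 22052 - 2933 = 19119)
39942/(-24746) + g/48665 = 39942/(-24746) + 19119/48665 = 39942*(-1/24746) + 19119*(1/48665) = -19971/12373 + 19119/48665 = -735329328/602132045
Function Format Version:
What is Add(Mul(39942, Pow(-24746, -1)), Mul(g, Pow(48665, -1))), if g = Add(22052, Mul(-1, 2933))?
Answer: Rational(-735329328, 602132045) ≈ -1.2212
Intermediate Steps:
g = 19119 (g = Add(22052, -2933) = 19119)
Add(Mul(39942, Pow(-24746, -1)), Mul(g, Pow(48665, -1))) = Add(Mul(39942, Pow(-24746, -1)), Mul(19119, Pow(48665, -1))) = Add(Mul(39942, Rational(-1, 24746)), Mul(19119, Rational(1, 48665))) = Add(Rational(-19971, 12373), Rational(19119, 48665)) = Rational(-735329328, 602132045)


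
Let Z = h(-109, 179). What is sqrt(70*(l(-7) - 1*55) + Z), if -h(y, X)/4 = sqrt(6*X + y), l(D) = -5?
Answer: 2*sqrt(-1050 - sqrt(965)) ≈ 65.759*I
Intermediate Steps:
h(y, X) = -4*sqrt(y + 6*X) (h(y, X) = -4*sqrt(6*X + y) = -4*sqrt(y + 6*X))
Z = -4*sqrt(965) (Z = -4*sqrt(-109 + 6*179) = -4*sqrt(-109 + 1074) = -4*sqrt(965) ≈ -124.26)
sqrt(70*(l(-7) - 1*55) + Z) = sqrt(70*(-5 - 1*55) - 4*sqrt(965)) = sqrt(70*(-5 - 55) - 4*sqrt(965)) = sqrt(70*(-60) - 4*sqrt(965)) = sqrt(-4200 - 4*sqrt(965))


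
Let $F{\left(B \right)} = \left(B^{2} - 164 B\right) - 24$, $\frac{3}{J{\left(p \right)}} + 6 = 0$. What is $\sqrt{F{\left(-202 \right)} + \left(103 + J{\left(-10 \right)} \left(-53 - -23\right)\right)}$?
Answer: $\sqrt{74026} \approx 272.08$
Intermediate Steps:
$J{\left(p \right)} = - \frac{1}{2}$ ($J{\left(p \right)} = \frac{3}{-6 + 0} = \frac{3}{-6} = 3 \left(- \frac{1}{6}\right) = - \frac{1}{2}$)
$F{\left(B \right)} = -24 + B^{2} - 164 B$
$\sqrt{F{\left(-202 \right)} + \left(103 + J{\left(-10 \right)} \left(-53 - -23\right)\right)} = \sqrt{\left(-24 + \left(-202\right)^{2} - -33128\right) + \left(103 - \frac{-53 - -23}{2}\right)} = \sqrt{\left(-24 + 40804 + 33128\right) + \left(103 - \frac{-53 + 23}{2}\right)} = \sqrt{73908 + \left(103 - -15\right)} = \sqrt{73908 + \left(103 + 15\right)} = \sqrt{73908 + 118} = \sqrt{74026}$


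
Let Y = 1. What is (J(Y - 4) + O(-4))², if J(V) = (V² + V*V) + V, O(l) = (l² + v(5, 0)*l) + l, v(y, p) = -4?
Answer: 1849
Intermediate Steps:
O(l) = l² - 3*l (O(l) = (l² - 4*l) + l = l² - 3*l)
J(V) = V + 2*V² (J(V) = (V² + V²) + V = 2*V² + V = V + 2*V²)
(J(Y - 4) + O(-4))² = ((1 - 4)*(1 + 2*(1 - 4)) - 4*(-3 - 4))² = (-3*(1 + 2*(-3)) - 4*(-7))² = (-3*(1 - 6) + 28)² = (-3*(-5) + 28)² = (15 + 28)² = 43² = 1849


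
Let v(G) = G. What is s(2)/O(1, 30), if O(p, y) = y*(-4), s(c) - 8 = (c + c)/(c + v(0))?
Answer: -1/12 ≈ -0.083333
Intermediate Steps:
s(c) = 10 (s(c) = 8 + (c + c)/(c + 0) = 8 + (2*c)/c = 8 + 2 = 10)
O(p, y) = -4*y
s(2)/O(1, 30) = 10/((-4*30)) = 10/(-120) = 10*(-1/120) = -1/12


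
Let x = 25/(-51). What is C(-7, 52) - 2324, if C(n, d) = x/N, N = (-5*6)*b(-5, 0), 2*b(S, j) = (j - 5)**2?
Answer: -1777859/765 ≈ -2324.0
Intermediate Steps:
b(S, j) = (-5 + j)**2/2 (b(S, j) = (j - 5)**2/2 = (-5 + j)**2/2)
N = -375 (N = (-5*6)*((-5 + 0)**2/2) = -15*(-5)**2 = -15*25 = -30*25/2 = -375)
x = -25/51 (x = 25*(-1/51) = -25/51 ≈ -0.49020)
C(n, d) = 1/765 (C(n, d) = -25/51/(-375) = -25/51*(-1/375) = 1/765)
C(-7, 52) - 2324 = 1/765 - 2324 = -1777859/765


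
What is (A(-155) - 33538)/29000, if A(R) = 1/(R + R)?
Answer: -10396781/8990000 ≈ -1.1565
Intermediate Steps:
A(R) = 1/(2*R)
(A(-155) - 33538)/29000 = ((½)/(-155) - 33538)/29000 = ((½)*(-1/155) - 33538)*(1/29000) = (-1/310 - 33538)*(1/29000) = -10396781/310*1/29000 = -10396781/8990000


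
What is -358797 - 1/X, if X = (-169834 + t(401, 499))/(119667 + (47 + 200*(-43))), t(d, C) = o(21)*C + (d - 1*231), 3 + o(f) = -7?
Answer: -3481401118/9703 ≈ -3.5880e+5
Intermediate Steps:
o(f) = -10 (o(f) = -3 - 7 = -10)
t(d, C) = -231 + d - 10*C (t(d, C) = -10*C + (d - 1*231) = -10*C + (d - 231) = -10*C + (-231 + d) = -231 + d - 10*C)
X = -9703/6173 (X = (-169834 + (-231 + 401 - 10*499))/(119667 + (47 + 200*(-43))) = (-169834 + (-231 + 401 - 4990))/(119667 + (47 - 8600)) = (-169834 - 4820)/(119667 - 8553) = -174654/111114 = -174654*1/111114 = -9703/6173 ≈ -1.5718)
-358797 - 1/X = -358797 - 1/(-9703/6173) = -358797 - 1*(-6173/9703) = -358797 + 6173/9703 = -3481401118/9703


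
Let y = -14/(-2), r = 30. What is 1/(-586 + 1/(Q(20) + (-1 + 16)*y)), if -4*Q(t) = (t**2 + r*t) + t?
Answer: -150/87901 ≈ -0.0017065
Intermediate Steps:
Q(t) = -31*t/4 - t**2/4 (Q(t) = -((t**2 + 30*t) + t)/4 = -(t**2 + 31*t)/4 = -31*t/4 - t**2/4)
y = 7 (y = -14*(-1/2) = 7)
1/(-586 + 1/(Q(20) + (-1 + 16)*y)) = 1/(-586 + 1/(-1/4*20*(31 + 20) + (-1 + 16)*7)) = 1/(-586 + 1/(-1/4*20*51 + 15*7)) = 1/(-586 + 1/(-255 + 105)) = 1/(-586 + 1/(-150)) = 1/(-586 - 1/150) = 1/(-87901/150) = -150/87901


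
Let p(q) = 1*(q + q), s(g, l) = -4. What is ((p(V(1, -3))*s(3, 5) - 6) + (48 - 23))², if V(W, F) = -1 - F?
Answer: 9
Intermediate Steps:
p(q) = 2*q (p(q) = 1*(2*q) = 2*q)
((p(V(1, -3))*s(3, 5) - 6) + (48 - 23))² = (((2*(-1 - 1*(-3)))*(-4) - 6) + (48 - 23))² = (((2*(-1 + 3))*(-4) - 6) + 25)² = (((2*2)*(-4) - 6) + 25)² = ((4*(-4) - 6) + 25)² = ((-16 - 6) + 25)² = (-22 + 25)² = 3² = 9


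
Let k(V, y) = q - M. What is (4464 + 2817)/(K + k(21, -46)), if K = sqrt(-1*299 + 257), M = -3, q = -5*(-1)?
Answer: 29124/53 - 7281*I*sqrt(42)/106 ≈ 549.51 - 445.15*I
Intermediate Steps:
q = 5
K = I*sqrt(42) (K = sqrt(-299 + 257) = sqrt(-42) = I*sqrt(42) ≈ 6.4807*I)
k(V, y) = 8 (k(V, y) = 5 - 1*(-3) = 5 + 3 = 8)
(4464 + 2817)/(K + k(21, -46)) = (4464 + 2817)/(I*sqrt(42) + 8) = 7281/(8 + I*sqrt(42))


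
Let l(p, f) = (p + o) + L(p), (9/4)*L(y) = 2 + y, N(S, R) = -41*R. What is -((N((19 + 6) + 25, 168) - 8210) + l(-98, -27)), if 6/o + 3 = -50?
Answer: 2422966/159 ≈ 15239.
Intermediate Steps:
L(y) = 8/9 + 4*y/9 (L(y) = 4*(2 + y)/9 = 8/9 + 4*y/9)
o = -6/53 (o = 6/(-3 - 50) = 6/(-53) = 6*(-1/53) = -6/53 ≈ -0.11321)
l(p, f) = 370/477 + 13*p/9 (l(p, f) = (p - 6/53) + (8/9 + 4*p/9) = (-6/53 + p) + (8/9 + 4*p/9) = 370/477 + 13*p/9)
-((N((19 + 6) + 25, 168) - 8210) + l(-98, -27)) = -((-41*168 - 8210) + (370/477 + (13/9)*(-98))) = -((-6888 - 8210) + (370/477 - 1274/9)) = -(-15098 - 22384/159) = -1*(-2422966/159) = 2422966/159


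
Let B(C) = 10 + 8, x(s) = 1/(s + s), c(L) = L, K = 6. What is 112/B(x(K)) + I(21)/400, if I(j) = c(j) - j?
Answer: 56/9 ≈ 6.2222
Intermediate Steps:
x(s) = 1/(2*s)
B(C) = 18
I(j) = 0 (I(j) = j - j = 0)
112/B(x(K)) + I(21)/400 = 112/18 + 0/400 = 112*(1/18) + 0*(1/400) = 56/9 + 0 = 56/9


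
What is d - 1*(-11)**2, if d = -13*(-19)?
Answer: 126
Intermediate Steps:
d = 247
d - 1*(-11)**2 = 247 - 1*(-11)**2 = 247 - 1*121 = 247 - 121 = 126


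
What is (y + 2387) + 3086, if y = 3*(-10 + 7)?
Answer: 5464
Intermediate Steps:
y = -9 (y = 3*(-3) = -9)
(y + 2387) + 3086 = (-9 + 2387) + 3086 = 2378 + 3086 = 5464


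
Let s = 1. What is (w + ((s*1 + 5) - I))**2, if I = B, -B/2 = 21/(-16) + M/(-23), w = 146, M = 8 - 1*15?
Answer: 761594409/33856 ≈ 22495.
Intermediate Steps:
M = -7 (M = 8 - 15 = -7)
B = 371/184 (B = -2*(21/(-16) - 7/(-23)) = -2*(21*(-1/16) - 7*(-1/23)) = -2*(-21/16 + 7/23) = -2*(-371/368) = 371/184 ≈ 2.0163)
I = 371/184 ≈ 2.0163
(w + ((s*1 + 5) - I))**2 = (146 + ((1*1 + 5) - 1*371/184))**2 = (146 + ((1 + 5) - 371/184))**2 = (146 + (6 - 371/184))**2 = (146 + 733/184)**2 = (27597/184)**2 = 761594409/33856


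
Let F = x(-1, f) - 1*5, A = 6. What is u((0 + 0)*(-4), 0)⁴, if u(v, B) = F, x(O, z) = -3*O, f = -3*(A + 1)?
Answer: 16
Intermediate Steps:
f = -21 (f = -3*(6 + 1) = -3*7 = -21)
F = -2 (F = -3*(-1) - 1*5 = 3 - 5 = -2)
u(v, B) = -2
u((0 + 0)*(-4), 0)⁴ = (-2)⁴ = 16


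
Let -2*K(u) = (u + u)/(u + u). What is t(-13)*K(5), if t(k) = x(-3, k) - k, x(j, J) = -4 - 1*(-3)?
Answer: -6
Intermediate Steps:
x(j, J) = -1 (x(j, J) = -4 + 3 = -1)
K(u) = -1/2 (K(u) = -(u + u)/(2*(u + u)) = -2*u/(2*(2*u)) = -2*u*1/(2*u)/2 = -1/2*1 = -1/2)
t(k) = -1 - k
t(-13)*K(5) = (-1 - 1*(-13))*(-1/2) = (-1 + 13)*(-1/2) = 12*(-1/2) = -6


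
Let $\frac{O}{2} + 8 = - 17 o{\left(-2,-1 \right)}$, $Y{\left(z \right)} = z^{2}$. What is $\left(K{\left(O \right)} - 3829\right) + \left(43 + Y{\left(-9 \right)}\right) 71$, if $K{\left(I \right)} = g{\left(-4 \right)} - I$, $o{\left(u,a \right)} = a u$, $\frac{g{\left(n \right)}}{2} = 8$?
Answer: $5075$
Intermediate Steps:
$g{\left(n \right)} = 16$ ($g{\left(n \right)} = 2 \cdot 8 = 16$)
$O = -84$ ($O = -16 + 2 \left(- 17 \left(\left(-1\right) \left(-2\right)\right)\right) = -16 + 2 \left(\left(-17\right) 2\right) = -16 + 2 \left(-34\right) = -16 - 68 = -84$)
$K{\left(I \right)} = 16 - I$
$\left(K{\left(O \right)} - 3829\right) + \left(43 + Y{\left(-9 \right)}\right) 71 = \left(\left(16 - -84\right) - 3829\right) + \left(43 + \left(-9\right)^{2}\right) 71 = \left(\left(16 + 84\right) - 3829\right) + \left(43 + 81\right) 71 = \left(100 - 3829\right) + 124 \cdot 71 = -3729 + 8804 = 5075$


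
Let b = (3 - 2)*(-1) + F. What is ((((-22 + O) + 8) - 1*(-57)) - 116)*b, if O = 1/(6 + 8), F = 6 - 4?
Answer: -1021/14 ≈ -72.929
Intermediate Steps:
F = 2
O = 1/14 ≈ 0.071429
b = 1 (b = (3 - 2)*(-1) + 2 = 1*(-1) + 2 = -1 + 2 = 1)
((((-22 + O) + 8) - 1*(-57)) - 116)*b = ((((-22 + 1/14) + 8) - 1*(-57)) - 116)*1 = (((-307/14 + 8) + 57) - 116)*1 = ((-195/14 + 57) - 116)*1 = (603/14 - 116)*1 = -1021/14*1 = -1021/14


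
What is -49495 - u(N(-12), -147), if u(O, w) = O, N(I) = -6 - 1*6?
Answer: -49483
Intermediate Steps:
N(I) = -12 (N(I) = -6 - 6 = -12)
-49495 - u(N(-12), -147) = -49495 - 1*(-12) = -49495 + 12 = -49483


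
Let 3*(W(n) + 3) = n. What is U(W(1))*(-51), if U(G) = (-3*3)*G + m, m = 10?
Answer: -1734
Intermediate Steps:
W(n) = -3 + n/3
U(G) = 10 - 9*G (U(G) = (-3*3)*G + 10 = -9*G + 10 = 10 - 9*G)
U(W(1))*(-51) = (10 - 9*(-3 + (⅓)*1))*(-51) = (10 - 9*(-3 + ⅓))*(-51) = (10 - 9*(-8/3))*(-51) = (10 + 24)*(-51) = 34*(-51) = -1734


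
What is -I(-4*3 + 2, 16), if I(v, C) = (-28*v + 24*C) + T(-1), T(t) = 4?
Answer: -668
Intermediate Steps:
I(v, C) = 4 - 28*v + 24*C (I(v, C) = (-28*v + 24*C) + 4 = 4 - 28*v + 24*C)
-I(-4*3 + 2, 16) = -(4 - 28*(-4*3 + 2) + 24*16) = -(4 - 28*(-12 + 2) + 384) = -(4 - 28*(-10) + 384) = -(4 + 280 + 384) = -1*668 = -668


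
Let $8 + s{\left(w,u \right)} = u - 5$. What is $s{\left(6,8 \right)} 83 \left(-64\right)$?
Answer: $26560$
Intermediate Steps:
$s{\left(w,u \right)} = -13 + u$ ($s{\left(w,u \right)} = -8 + \left(u - 5\right) = -8 + \left(-5 + u\right) = -13 + u$)
$s{\left(6,8 \right)} 83 \left(-64\right) = \left(-13 + 8\right) 83 \left(-64\right) = \left(-5\right) 83 \left(-64\right) = \left(-415\right) \left(-64\right) = 26560$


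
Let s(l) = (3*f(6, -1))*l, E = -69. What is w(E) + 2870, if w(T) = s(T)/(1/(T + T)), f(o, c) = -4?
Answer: -111394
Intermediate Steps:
s(l) = -12*l (s(l) = (3*(-4))*l = -12*l)
w(T) = -24*T² (w(T) = (-12*T)/(1/(T + T)) = (-12*T)/(1/(2*T)) = (-12*T)/((1/(2*T))) = (-12*T)*(2*T) = -24*T²)
w(E) + 2870 = -24*(-69)² + 2870 = -24*4761 + 2870 = -114264 + 2870 = -111394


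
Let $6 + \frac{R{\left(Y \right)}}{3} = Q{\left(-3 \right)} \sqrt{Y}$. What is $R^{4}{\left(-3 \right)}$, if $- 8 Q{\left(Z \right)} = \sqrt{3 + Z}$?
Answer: $104976$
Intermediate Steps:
$Q{\left(Z \right)} = - \frac{\sqrt{3 + Z}}{8}$
$R{\left(Y \right)} = -18$ ($R{\left(Y \right)} = -18 + 3 - \frac{\sqrt{3 - 3}}{8} \sqrt{Y} = -18 + 3 - \frac{\sqrt{0}}{8} \sqrt{Y} = -18 + 3 \left(- \frac{1}{8}\right) 0 \sqrt{Y} = -18 + 3 \cdot 0 \sqrt{Y} = -18 + 3 \cdot 0 = -18 + 0 = -18$)
$R^{4}{\left(-3 \right)} = \left(-18\right)^{4} = 104976$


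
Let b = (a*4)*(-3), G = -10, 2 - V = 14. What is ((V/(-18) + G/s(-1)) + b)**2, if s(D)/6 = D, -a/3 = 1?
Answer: 13225/9 ≈ 1469.4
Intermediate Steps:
a = -3 (a = -3*1 = -3)
V = -12 (V = 2 - 1*14 = 2 - 14 = -12)
s(D) = 6*D
b = 36 (b = -3*4*(-3) = -12*(-3) = 36)
((V/(-18) + G/s(-1)) + b)**2 = ((-12/(-18) - 10/(6*(-1))) + 36)**2 = ((-12*(-1/18) - 10/(-6)) + 36)**2 = ((2/3 - 10*(-1/6)) + 36)**2 = ((2/3 + 5/3) + 36)**2 = (7/3 + 36)**2 = (115/3)**2 = 13225/9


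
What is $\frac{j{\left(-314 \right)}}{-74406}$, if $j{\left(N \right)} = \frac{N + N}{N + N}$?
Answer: $- \frac{1}{74406} \approx -1.344 \cdot 10^{-5}$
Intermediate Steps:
$j{\left(N \right)} = 1$ ($j{\left(N \right)} = \frac{2 N}{2 N} = 2 N \frac{1}{2 N} = 1$)
$\frac{j{\left(-314 \right)}}{-74406} = 1 \frac{1}{-74406} = 1 \left(- \frac{1}{74406}\right) = - \frac{1}{74406}$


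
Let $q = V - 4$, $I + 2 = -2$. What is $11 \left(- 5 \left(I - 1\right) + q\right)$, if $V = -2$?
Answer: $209$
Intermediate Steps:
$I = -4$ ($I = -2 - 2 = -4$)
$q = -6$ ($q = -2 - 4 = -6$)
$11 \left(- 5 \left(I - 1\right) + q\right) = 11 \left(- 5 \left(-4 - 1\right) - 6\right) = 11 \left(\left(-5\right) \left(-5\right) - 6\right) = 11 \left(25 - 6\right) = 11 \cdot 19 = 209$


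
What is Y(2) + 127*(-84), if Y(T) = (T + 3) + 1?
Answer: -10662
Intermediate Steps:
Y(T) = 4 + T (Y(T) = (3 + T) + 1 = 4 + T)
Y(2) + 127*(-84) = (4 + 2) + 127*(-84) = 6 - 10668 = -10662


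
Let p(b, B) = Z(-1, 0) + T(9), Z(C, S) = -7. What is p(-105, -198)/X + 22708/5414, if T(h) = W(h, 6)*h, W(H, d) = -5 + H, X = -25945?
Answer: 294501027/70233115 ≈ 4.1932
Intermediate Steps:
T(h) = h*(-5 + h) (T(h) = (-5 + h)*h = h*(-5 + h))
p(b, B) = 29 (p(b, B) = -7 + 9*(-5 + 9) = -7 + 9*4 = -7 + 36 = 29)
p(-105, -198)/X + 22708/5414 = 29/(-25945) + 22708/5414 = 29*(-1/25945) + 22708*(1/5414) = -29/25945 + 11354/2707 = 294501027/70233115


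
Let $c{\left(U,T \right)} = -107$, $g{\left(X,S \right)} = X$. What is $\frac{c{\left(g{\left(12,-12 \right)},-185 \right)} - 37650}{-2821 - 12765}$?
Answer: $\frac{37757}{15586} \approx 2.4225$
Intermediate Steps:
$\frac{c{\left(g{\left(12,-12 \right)},-185 \right)} - 37650}{-2821 - 12765} = \frac{-107 - 37650}{-2821 - 12765} = \frac{-107 - 37650}{-15586} = \left(-107 - 37650\right) \left(- \frac{1}{15586}\right) = \left(-37757\right) \left(- \frac{1}{15586}\right) = \frac{37757}{15586}$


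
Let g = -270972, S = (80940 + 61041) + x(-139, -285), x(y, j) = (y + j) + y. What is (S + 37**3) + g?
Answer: -78901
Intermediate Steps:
x(y, j) = j + 2*y (x(y, j) = (j + y) + y = j + 2*y)
S = 141418 (S = (80940 + 61041) + (-285 + 2*(-139)) = 141981 + (-285 - 278) = 141981 - 563 = 141418)
(S + 37**3) + g = (141418 + 37**3) - 270972 = (141418 + 50653) - 270972 = 192071 - 270972 = -78901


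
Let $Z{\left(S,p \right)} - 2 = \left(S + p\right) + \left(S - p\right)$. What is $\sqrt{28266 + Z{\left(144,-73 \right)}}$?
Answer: $22 \sqrt{59} \approx 168.99$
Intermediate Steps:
$Z{\left(S,p \right)} = 2 + 2 S$ ($Z{\left(S,p \right)} = 2 + \left(\left(S + p\right) + \left(S - p\right)\right) = 2 + 2 S$)
$\sqrt{28266 + Z{\left(144,-73 \right)}} = \sqrt{28266 + \left(2 + 2 \cdot 144\right)} = \sqrt{28266 + \left(2 + 288\right)} = \sqrt{28266 + 290} = \sqrt{28556} = 22 \sqrt{59}$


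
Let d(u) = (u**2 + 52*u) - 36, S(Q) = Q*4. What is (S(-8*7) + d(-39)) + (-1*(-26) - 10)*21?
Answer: -431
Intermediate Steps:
S(Q) = 4*Q
d(u) = -36 + u**2 + 52*u
(S(-8*7) + d(-39)) + (-1*(-26) - 10)*21 = (4*(-8*7) + (-36 + (-39)**2 + 52*(-39))) + (-1*(-26) - 10)*21 = (4*(-56) + (-36 + 1521 - 2028)) + (26 - 10)*21 = (-224 - 543) + 16*21 = -767 + 336 = -431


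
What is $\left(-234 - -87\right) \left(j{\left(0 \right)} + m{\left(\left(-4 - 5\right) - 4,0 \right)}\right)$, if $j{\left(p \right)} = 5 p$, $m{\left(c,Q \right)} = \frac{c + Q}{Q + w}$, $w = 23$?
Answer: $\frac{1911}{23} \approx 83.087$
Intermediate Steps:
$m{\left(c,Q \right)} = \frac{Q + c}{23 + Q}$ ($m{\left(c,Q \right)} = \frac{c + Q}{Q + 23} = \frac{Q + c}{23 + Q}$)
$\left(-234 - -87\right) \left(j{\left(0 \right)} + m{\left(\left(-4 - 5\right) - 4,0 \right)}\right) = \left(-234 - -87\right) \left(5 \cdot 0 + \frac{0 - 13}{23 + 0}\right) = \left(-234 + 87\right) \left(0 + \frac{0 - 13}{23}\right) = - 147 \left(0 + \frac{0 - 13}{23}\right) = - 147 \left(0 + \frac{1}{23} \left(-13\right)\right) = - 147 \left(0 - \frac{13}{23}\right) = \left(-147\right) \left(- \frac{13}{23}\right) = \frac{1911}{23}$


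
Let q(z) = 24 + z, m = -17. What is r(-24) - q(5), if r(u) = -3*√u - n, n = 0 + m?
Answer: -12 - 6*I*√6 ≈ -12.0 - 14.697*I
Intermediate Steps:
n = -17 (n = 0 - 17 = -17)
r(u) = 17 - 3*√u (r(u) = -3*√u - 1*(-17) = -3*√u + 17 = 17 - 3*√u)
r(-24) - q(5) = (17 - 6*I*√6) - (24 + 5) = (17 - 6*I*√6) - 1*29 = (17 - 6*I*√6) - 29 = -12 - 6*I*√6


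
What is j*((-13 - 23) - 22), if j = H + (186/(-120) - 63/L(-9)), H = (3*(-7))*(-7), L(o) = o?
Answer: -88421/10 ≈ -8842.1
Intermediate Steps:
H = 147 (H = -21*(-7) = 147)
j = 3049/20 (j = 147 + (186/(-120) - 63/(-9)) = 147 + (186*(-1/120) - 63*(-1/9)) = 147 + (-31/20 + 7) = 147 + 109/20 = 3049/20 ≈ 152.45)
j*((-13 - 23) - 22) = 3049*((-13 - 23) - 22)/20 = 3049*(-36 - 22)/20 = (3049/20)*(-58) = -88421/10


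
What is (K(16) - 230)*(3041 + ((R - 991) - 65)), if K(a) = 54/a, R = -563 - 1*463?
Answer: -1738667/8 ≈ -2.1733e+5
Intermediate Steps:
R = -1026 (R = -563 - 463 = -1026)
(K(16) - 230)*(3041 + ((R - 991) - 65)) = (54/16 - 230)*(3041 + ((-1026 - 991) - 65)) = (54*(1/16) - 230)*(3041 + (-2017 - 65)) = (27/8 - 230)*(3041 - 2082) = -1813/8*959 = -1738667/8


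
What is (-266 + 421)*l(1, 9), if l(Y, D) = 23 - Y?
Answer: 3410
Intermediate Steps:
(-266 + 421)*l(1, 9) = (-266 + 421)*(23 - 1*1) = 155*(23 - 1) = 155*22 = 3410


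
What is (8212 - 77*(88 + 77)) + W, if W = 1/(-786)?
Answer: -3531499/786 ≈ -4493.0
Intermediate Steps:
W = -1/786 ≈ -0.0012723
(8212 - 77*(88 + 77)) + W = (8212 - 77*(88 + 77)) - 1/786 = (8212 - 77*165) - 1/786 = (8212 - 12705) - 1/786 = -4493 - 1/786 = -3531499/786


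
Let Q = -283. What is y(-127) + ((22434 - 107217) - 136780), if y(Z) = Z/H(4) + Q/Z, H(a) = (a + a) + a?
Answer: -337674745/1524 ≈ -2.2157e+5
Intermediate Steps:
H(a) = 3*a (H(a) = 2*a + a = 3*a)
y(Z) = -283/Z + Z/12 (y(Z) = Z/((3*4)) - 283/Z = Z/12 - 283/Z = -283/Z + Z/12)
y(-127) + ((22434 - 107217) - 136780) = (-283/(-127) + (1/12)*(-127)) + ((22434 - 107217) - 136780) = (-283*(-1/127) - 127/12) + (-84783 - 136780) = (283/127 - 127/12) - 221563 = -12733/1524 - 221563 = -337674745/1524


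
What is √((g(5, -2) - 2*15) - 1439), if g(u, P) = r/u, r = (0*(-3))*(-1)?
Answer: I*√1469 ≈ 38.328*I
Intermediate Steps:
r = 0 (r = 0*(-1) = 0)
g(u, P) = 0 (g(u, P) = 0/u = 0)
√((g(5, -2) - 2*15) - 1439) = √((0 - 2*15) - 1439) = √((0 - 30) - 1439) = √(-30 - 1439) = √(-1469) = I*√1469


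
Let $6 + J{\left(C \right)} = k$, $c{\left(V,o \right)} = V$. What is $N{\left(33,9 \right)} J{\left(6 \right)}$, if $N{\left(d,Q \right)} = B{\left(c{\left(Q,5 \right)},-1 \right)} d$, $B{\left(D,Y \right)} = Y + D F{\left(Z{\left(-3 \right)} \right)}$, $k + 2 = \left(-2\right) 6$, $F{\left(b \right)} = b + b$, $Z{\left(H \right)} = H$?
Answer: $36300$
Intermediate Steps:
$F{\left(b \right)} = 2 b$
$k = -14$ ($k = -2 - 12 = -14$)
$B{\left(D,Y \right)} = Y - 6 D$ ($B{\left(D,Y \right)} = Y + D 2 \left(-3\right) = Y + D \left(-6\right) = Y - 6 D$)
$J{\left(C \right)} = -20$ ($J{\left(C \right)} = -6 - 14 = -20$)
$N{\left(d,Q \right)} = d \left(-1 - 6 Q\right)$ ($N{\left(d,Q \right)} = \left(-1 - 6 Q\right) d = d \left(-1 - 6 Q\right)$)
$N{\left(33,9 \right)} J{\left(6 \right)} = \left(-1\right) 33 \left(1 + 6 \cdot 9\right) \left(-20\right) = \left(-1\right) 33 \left(1 + 54\right) \left(-20\right) = \left(-1\right) 33 \cdot 55 \left(-20\right) = \left(-1815\right) \left(-20\right) = 36300$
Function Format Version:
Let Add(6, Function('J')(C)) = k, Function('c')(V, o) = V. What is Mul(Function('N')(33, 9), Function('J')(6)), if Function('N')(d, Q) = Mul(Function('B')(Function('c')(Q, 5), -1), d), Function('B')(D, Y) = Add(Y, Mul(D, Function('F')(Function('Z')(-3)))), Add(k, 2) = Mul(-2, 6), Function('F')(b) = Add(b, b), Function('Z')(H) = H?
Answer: 36300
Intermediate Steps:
Function('F')(b) = Mul(2, b)
k = -14 (k = Add(-2, Mul(-2, 6)) = Add(-2, -12) = -14)
Function('B')(D, Y) = Add(Y, Mul(-6, D)) (Function('B')(D, Y) = Add(Y, Mul(D, Mul(2, -3))) = Add(Y, Mul(D, -6)) = Add(Y, Mul(-6, D)))
Function('J')(C) = -20 (Function('J')(C) = Add(-6, -14) = -20)
Function('N')(d, Q) = Mul(d, Add(-1, Mul(-6, Q))) (Function('N')(d, Q) = Mul(Add(-1, Mul(-6, Q)), d) = Mul(d, Add(-1, Mul(-6, Q))))
Mul(Function('N')(33, 9), Function('J')(6)) = Mul(Mul(-1, 33, Add(1, Mul(6, 9))), -20) = Mul(Mul(-1, 33, Add(1, 54)), -20) = Mul(Mul(-1, 33, 55), -20) = Mul(-1815, -20) = 36300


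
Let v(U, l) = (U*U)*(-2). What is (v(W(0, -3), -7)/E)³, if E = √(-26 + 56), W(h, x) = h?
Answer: 0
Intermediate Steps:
v(U, l) = -2*U² (v(U, l) = U²*(-2) = -2*U²)
E = √30 ≈ 5.4772
(v(W(0, -3), -7)/E)³ = ((-2*0²)/(√30))³ = ((-2*0)*(√30/30))³ = (0*(√30/30))³ = 0³ = 0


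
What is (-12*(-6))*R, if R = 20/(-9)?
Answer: -160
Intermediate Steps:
R = -20/9 (R = 20*(-1/9) = -20/9 ≈ -2.2222)
(-12*(-6))*R = -12*(-6)*(-20/9) = 72*(-20/9) = -160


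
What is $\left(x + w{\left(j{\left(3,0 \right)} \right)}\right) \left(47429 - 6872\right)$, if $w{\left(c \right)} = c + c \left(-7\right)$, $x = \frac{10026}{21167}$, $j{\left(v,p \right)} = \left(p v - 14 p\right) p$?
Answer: $\frac{406624482}{21167} \approx 19210.0$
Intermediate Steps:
$j{\left(v,p \right)} = p \left(- 14 p + p v\right)$ ($j{\left(v,p \right)} = \left(- 14 p + p v\right) p = p \left(- 14 p + p v\right)$)
$x = \frac{10026}{21167}$ ($x = 10026 \cdot \frac{1}{21167} = \frac{10026}{21167} \approx 0.47366$)
$w{\left(c \right)} = - 6 c$ ($w{\left(c \right)} = c - 7 c = - 6 c$)
$\left(x + w{\left(j{\left(3,0 \right)} \right)}\right) \left(47429 - 6872\right) = \left(\frac{10026}{21167} - 6 \cdot 0^{2} \left(-14 + 3\right)\right) \left(47429 - 6872\right) = \left(\frac{10026}{21167} - 6 \cdot 0 \left(-11\right)\right) 40557 = \left(\frac{10026}{21167} - 0\right) 40557 = \left(\frac{10026}{21167} + 0\right) 40557 = \frac{10026}{21167} \cdot 40557 = \frac{406624482}{21167}$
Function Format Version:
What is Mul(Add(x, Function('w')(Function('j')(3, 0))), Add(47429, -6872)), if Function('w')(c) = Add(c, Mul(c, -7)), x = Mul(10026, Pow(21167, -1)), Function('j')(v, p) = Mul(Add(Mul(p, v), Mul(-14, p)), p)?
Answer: Rational(406624482, 21167) ≈ 19210.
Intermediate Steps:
Function('j')(v, p) = Mul(p, Add(Mul(-14, p), Mul(p, v))) (Function('j')(v, p) = Mul(Add(Mul(-14, p), Mul(p, v)), p) = Mul(p, Add(Mul(-14, p), Mul(p, v))))
x = Rational(10026, 21167) (x = Mul(10026, Rational(1, 21167)) = Rational(10026, 21167) ≈ 0.47366)
Function('w')(c) = Mul(-6, c) (Function('w')(c) = Add(c, Mul(-7, c)) = Mul(-6, c))
Mul(Add(x, Function('w')(Function('j')(3, 0))), Add(47429, -6872)) = Mul(Add(Rational(10026, 21167), Mul(-6, Mul(Pow(0, 2), Add(-14, 3)))), Add(47429, -6872)) = Mul(Add(Rational(10026, 21167), Mul(-6, Mul(0, -11))), 40557) = Mul(Add(Rational(10026, 21167), Mul(-6, 0)), 40557) = Mul(Add(Rational(10026, 21167), 0), 40557) = Mul(Rational(10026, 21167), 40557) = Rational(406624482, 21167)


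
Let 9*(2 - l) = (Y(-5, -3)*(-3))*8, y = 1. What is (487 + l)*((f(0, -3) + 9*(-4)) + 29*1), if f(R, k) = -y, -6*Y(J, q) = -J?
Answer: -35048/9 ≈ -3894.2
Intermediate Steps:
Y(J, q) = J/6 (Y(J, q) = -(-1)*J/6 = J/6)
f(R, k) = -1 (f(R, k) = -1*1 = -1)
l = -2/9 (l = 2 - ((1/6)*(-5))*(-3)*8/9 = 2 - (-5/6*(-3))*8/9 = 2 - 5*8/18 = 2 - 1/9*20 = 2 - 20/9 = -2/9 ≈ -0.22222)
(487 + l)*((f(0, -3) + 9*(-4)) + 29*1) = (487 - 2/9)*((-1 + 9*(-4)) + 29*1) = 4381*((-1 - 36) + 29)/9 = 4381*(-37 + 29)/9 = (4381/9)*(-8) = -35048/9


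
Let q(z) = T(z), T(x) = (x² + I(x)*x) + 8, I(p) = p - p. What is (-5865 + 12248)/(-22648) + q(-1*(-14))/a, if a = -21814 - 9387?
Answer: -203776175/706640248 ≈ -0.28837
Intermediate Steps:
I(p) = 0
T(x) = 8 + x² (T(x) = (x² + 0*x) + 8 = (x² + 0) + 8 = x² + 8 = 8 + x²)
q(z) = 8 + z²
a = -31201
(-5865 + 12248)/(-22648) + q(-1*(-14))/a = (-5865 + 12248)/(-22648) + (8 + (-1*(-14))²)/(-31201) = 6383*(-1/22648) + (8 + 14²)*(-1/31201) = -6383/22648 + (8 + 196)*(-1/31201) = -6383/22648 + 204*(-1/31201) = -6383/22648 - 204/31201 = -203776175/706640248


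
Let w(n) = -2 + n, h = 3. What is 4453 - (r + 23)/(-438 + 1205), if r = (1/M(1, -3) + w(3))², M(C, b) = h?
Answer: 30738836/6903 ≈ 4453.0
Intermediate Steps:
M(C, b) = 3
r = 16/9 (r = (1/3 + (-2 + 3))² = (⅓ + 1)² = (4/3)² = 16/9 ≈ 1.7778)
4453 - (r + 23)/(-438 + 1205) = 4453 - (16/9 + 23)/(-438 + 1205) = 4453 - 223/(9*767) = 4453 - 1*223/6903 = 4453 - 223/6903 = 30738836/6903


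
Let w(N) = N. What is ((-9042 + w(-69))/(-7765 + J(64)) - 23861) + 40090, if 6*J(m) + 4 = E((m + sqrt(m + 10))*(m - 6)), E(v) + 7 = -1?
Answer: 42019918/2589 ≈ 16230.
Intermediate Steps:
E(v) = -8 (E(v) = -7 - 1 = -8)
J(m) = -2 (J(m) = -2/3 + (1/6)*(-8) = -2/3 - 4/3 = -2)
((-9042 + w(-69))/(-7765 + J(64)) - 23861) + 40090 = ((-9042 - 69)/(-7765 - 2) - 23861) + 40090 = (-9111/(-7767) - 23861) + 40090 = (-9111*(-1/7767) - 23861) + 40090 = (3037/2589 - 23861) + 40090 = -61773092/2589 + 40090 = 42019918/2589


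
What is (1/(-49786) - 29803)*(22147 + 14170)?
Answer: -53886153498403/49786 ≈ -1.0824e+9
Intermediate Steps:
(1/(-49786) - 29803)*(22147 + 14170) = (-1/49786 - 29803)*36317 = -1483772159/49786*36317 = -53886153498403/49786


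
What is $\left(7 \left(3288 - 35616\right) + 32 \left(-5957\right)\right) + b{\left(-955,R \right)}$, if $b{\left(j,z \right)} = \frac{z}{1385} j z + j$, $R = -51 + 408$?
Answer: $- \frac{140094134}{277} \approx -5.0576 \cdot 10^{5}$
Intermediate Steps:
$R = 357$
$b{\left(j,z \right)} = j + \frac{j z^{2}}{1385}$ ($b{\left(j,z \right)} = z \frac{1}{1385} j z + j = \frac{z}{1385} j z + j = \frac{j z}{1385} z + j = \frac{j z^{2}}{1385} + j = j + \frac{j z^{2}}{1385}$)
$\left(7 \left(3288 - 35616\right) + 32 \left(-5957\right)\right) + b{\left(-955,R \right)} = \left(7 \left(3288 - 35616\right) + 32 \left(-5957\right)\right) + \frac{1}{1385} \left(-955\right) \left(1385 + 357^{2}\right) = \left(7 \left(3288 - 35616\right) - 190624\right) + \frac{1}{1385} \left(-955\right) \left(1385 + 127449\right) = \left(7 \left(-32328\right) - 190624\right) + \frac{1}{1385} \left(-955\right) 128834 = \left(-226296 - 190624\right) - \frac{24607294}{277} = -416920 - \frac{24607294}{277} = - \frac{140094134}{277}$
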